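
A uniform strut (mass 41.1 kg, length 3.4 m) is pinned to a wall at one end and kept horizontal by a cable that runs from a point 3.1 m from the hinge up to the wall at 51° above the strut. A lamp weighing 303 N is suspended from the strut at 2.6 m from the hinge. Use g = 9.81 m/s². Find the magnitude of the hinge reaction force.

|H| ≈ 449 N

Take torques about the hinge: T sin 51° · 3.1 = 41.1×9.81×1.7 + 303×2.6 = 1473.2 N·m.
So T = 1473.2 / (0.7771 × 3.1) = 611.51 N.
ΣF_x = 0: H_x = T cos 51° = 384.84 N.
ΣF_y = 0: H_y = (41.1×9.81 + 303) − T sin 51° = 706.19 − 475.23 = 230.96 N.
|H| = √(H_x² + H_y²) = √((384.84)² + (230.96)²) = 448.82 N.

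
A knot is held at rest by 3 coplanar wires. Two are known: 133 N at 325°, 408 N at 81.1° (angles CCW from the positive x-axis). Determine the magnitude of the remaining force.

F ≈ 369 N

Sum the known components: ΣF_x = 172.1 N, ΣF_y = 326.8 N.
For equilibrium the remaining force must supply (−ΣF_x, −ΣF_y) = (-172.1, -326.8) N.
Magnitude = √((-172.1)² + (-326.8)²) = 369.3 N; direction = atan2(-326.8, -172.1) = 242.2°.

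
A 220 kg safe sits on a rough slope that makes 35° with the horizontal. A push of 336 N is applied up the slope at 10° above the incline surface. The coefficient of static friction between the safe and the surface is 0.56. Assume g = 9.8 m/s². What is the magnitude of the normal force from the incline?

N ≈ 1710 N

Axes along / perpendicular to the incline. W sin 35° = 1237 N down-slope; W cos 35° = 1766 N into the surface.
Perpendicular: N = W cos 35° − P sin 10° = 1766 − 58.35 = 1708 N.
Along incline: P cos 10° + f = W sin 35° (friction acts up-slope) → f = 1237 − 330.9 = 905.7 N.
|f| = 905.7 N ≤ μN = 956.3 N, so the safe is indeed static.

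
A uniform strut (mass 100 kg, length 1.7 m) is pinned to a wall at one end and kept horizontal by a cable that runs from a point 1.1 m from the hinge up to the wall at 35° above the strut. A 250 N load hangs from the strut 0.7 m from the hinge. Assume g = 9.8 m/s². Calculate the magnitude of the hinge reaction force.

|H| ≈ 1350 N

Take torques about the hinge: T sin 35° · 1.1 = 100×9.8×0.85 + 250×0.7 = 1008 N·m.
So T = 1008 / (0.5736 × 1.1) = 1597.6 N.
ΣF_x = 0: H_x = T cos 35° = 1308.7 N.
ΣF_y = 0: H_y = (100×9.8 + 250) − T sin 35° = 1230 − 916.36 = 313.64 N.
|H| = √(H_x² + H_y²) = √((1308.7)² + (313.64)²) = 1345.8 N.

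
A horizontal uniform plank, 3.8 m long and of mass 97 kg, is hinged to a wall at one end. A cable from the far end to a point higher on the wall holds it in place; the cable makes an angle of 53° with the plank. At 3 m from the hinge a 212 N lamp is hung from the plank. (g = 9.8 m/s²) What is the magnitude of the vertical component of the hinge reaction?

|H_y| ≈ 520 N

Take torques about the hinge: T sin 53° · 3.8 = 97×9.8×1.9 + 212×3 = 2442.1 N·m.
So T = 2442.1 / (0.7986 × 3.8) = 804.71 N.
ΣF_y = 0: H_y = (97×9.8 + 212) − T sin 53° = 1162.6 − 642.67 = 519.93 N.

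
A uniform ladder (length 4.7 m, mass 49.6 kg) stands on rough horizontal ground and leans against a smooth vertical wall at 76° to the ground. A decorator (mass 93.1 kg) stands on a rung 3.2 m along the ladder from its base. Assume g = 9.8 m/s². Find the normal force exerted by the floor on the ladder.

ΣF_y = 0: N_floor = 49.6×9.8 + 93.1×9.8 = 1398.5 N.

N_floor ≈ 1400 N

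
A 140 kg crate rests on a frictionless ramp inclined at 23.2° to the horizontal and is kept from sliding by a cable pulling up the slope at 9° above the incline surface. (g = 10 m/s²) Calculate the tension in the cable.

T ≈ 558 N

Take axes along and perpendicular to the incline. Weight components: W sin 23.2° = 551.5 N down-slope, W cos 23.2° = 1287 N into the surface.
Along incline: T cos 9° = W sin 23.2° → T = 558.4 N.
Perpendicular: N = W cos 23.2° − T sin 9° = 1199 N.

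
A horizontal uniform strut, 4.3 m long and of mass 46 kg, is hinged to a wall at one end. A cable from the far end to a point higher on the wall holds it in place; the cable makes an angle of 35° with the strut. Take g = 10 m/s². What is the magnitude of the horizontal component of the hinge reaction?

H_x ≈ 328 N

Take torques about the hinge: T sin 35° · 4.3 = 46×10×2.15 = 989 N·m.
So T = 989 / (0.5736 × 4.3) = 400.99 N.
ΣF_x = 0: H_x = T cos 35° = 328.47 N.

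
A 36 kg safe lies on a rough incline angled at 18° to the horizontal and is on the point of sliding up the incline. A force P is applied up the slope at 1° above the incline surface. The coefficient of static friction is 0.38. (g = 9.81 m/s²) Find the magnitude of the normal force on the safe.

On the verge of sliding up the incline, friction equals μN and acts down the slope.
Perpendicular: N + P sin 1° = W cos 18° = 335.9 N.
Along incline: P cos 1° = W sin 18° + μN  with W sin 18° = 109.1 N.
Solving the pair for P and N: P = 235.2 N, N = 331.8 N (and f = μN = 126.1 N).

N ≈ 332 N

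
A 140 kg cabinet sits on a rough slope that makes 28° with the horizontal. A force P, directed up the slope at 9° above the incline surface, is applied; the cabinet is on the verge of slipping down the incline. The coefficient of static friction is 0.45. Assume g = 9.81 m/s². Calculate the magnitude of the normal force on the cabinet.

N ≈ 1200 N

On the verge of sliding down the incline, friction equals μN and acts up the slope.
Perpendicular: N + P sin 9° = W cos 28° = 1213 N.
Along incline: P cos 9° + μN = W sin 28° with W sin 28° = 644.8 N.
Solving the pair for P and N: P = 108 N, N = 1196 N (and f = μN = 538.1 N).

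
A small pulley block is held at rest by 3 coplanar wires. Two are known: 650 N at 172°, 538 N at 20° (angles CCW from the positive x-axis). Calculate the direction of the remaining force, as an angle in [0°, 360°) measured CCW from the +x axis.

Sum the known components: ΣF_x = -138.1 N, ΣF_y = 274.5 N.
For equilibrium the remaining force must supply (−ΣF_x, −ΣF_y) = (138.1, -274.5) N.
Magnitude = √((138.1)² + (-274.5)²) = 307.3 N; direction = atan2(-274.5, 138.1) = 296.7°.

θ ≈ 297°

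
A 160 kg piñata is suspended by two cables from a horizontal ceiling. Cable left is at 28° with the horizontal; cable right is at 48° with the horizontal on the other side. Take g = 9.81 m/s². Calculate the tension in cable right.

Weight W = 160 × 9.81 = 1570 N acts straight down.
Horizontal: T_left cos 28° = T_right cos 48°  →  T_left = 0.7578 T_right.
Vertical: T_left sin 28° + T_right sin 48° = 1570.
Substituting the horizontal relation into the vertical equation gives 1.099 T_right = 1570, so T_right = 1428 N.

T_right ≈ 1430 N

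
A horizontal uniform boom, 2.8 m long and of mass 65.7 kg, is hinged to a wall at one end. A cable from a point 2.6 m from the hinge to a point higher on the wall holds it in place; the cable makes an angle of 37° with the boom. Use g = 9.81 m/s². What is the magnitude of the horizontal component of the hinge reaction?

Take torques about the hinge: T sin 37° · 2.6 = 65.7×9.81×1.4 = 902.32 N·m.
So T = 902.32 / (0.6018 × 2.6) = 576.67 N.
ΣF_x = 0: H_x = T cos 37° = 460.55 N.

H_x ≈ 461 N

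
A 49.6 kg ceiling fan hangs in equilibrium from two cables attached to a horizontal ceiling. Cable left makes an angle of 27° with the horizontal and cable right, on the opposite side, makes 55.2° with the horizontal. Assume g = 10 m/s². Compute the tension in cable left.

Weight W = 49.6 × 10 = 496 N acts straight down.
Horizontal: T_left cos 27° = T_right cos 55.2°  →  T_right = 1.561 T_left.
Vertical: T_left sin 27° + T_right sin 55.2° = 496.
Substituting the horizontal relation into the vertical equation gives 1.736 T_left = 496, so T_left = 285.7 N.

T_left ≈ 286 N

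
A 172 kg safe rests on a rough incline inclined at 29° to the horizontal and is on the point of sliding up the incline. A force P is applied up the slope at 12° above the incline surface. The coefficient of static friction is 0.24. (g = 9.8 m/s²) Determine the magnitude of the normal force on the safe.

N ≈ 1240 N

On the verge of sliding up the incline, friction equals μN and acts down the slope.
Perpendicular: N + P sin 12° = W cos 29° = 1474 N.
Along incline: P cos 12° = W sin 29° + μN  with W sin 29° = 817.2 N.
Solving the pair for P and N: P = 1139 N, N = 1237 N (and f = μN = 297 N).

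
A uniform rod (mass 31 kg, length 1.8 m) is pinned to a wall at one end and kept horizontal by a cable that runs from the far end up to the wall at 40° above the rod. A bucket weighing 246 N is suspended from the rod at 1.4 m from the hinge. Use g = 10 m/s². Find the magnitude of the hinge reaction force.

Take torques about the hinge: T sin 40° · 1.8 = 31×10×0.9 + 246×1.4 = 623.4 N·m.
So T = 623.4 / (0.6428 × 1.8) = 538.8 N.
ΣF_x = 0: H_x = T cos 40° = 412.74 N.
ΣF_y = 0: H_y = (31×10 + 246) − T sin 40° = 556 − 346.33 = 209.67 N.
|H| = √(H_x² + H_y²) = √((412.74)² + (209.67)²) = 462.94 N.

|H| ≈ 463 N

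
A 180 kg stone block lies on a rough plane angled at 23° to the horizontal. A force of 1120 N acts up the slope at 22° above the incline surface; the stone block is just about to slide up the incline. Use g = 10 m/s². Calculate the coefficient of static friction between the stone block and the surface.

On the verge of sliding up the incline, friction is at its maximum μN and acts down the slope.
Perpendicular to incline: N = W cos 23° − P sin 22° = 1657 − 419.6 = 1237 N.
Along incline: P cos 22° − μN = W sin 23° → μ = −(W sin 23° − P cos 22°) / N = 0.2708.

μ ≈ 0.271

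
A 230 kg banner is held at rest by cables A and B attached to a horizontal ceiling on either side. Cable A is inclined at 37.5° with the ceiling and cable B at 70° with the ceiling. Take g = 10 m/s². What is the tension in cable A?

Weight W = 230 × 10 = 2300 N acts straight down.
Horizontal: T_A cos 37.5° = T_B cos 70°  →  T_B = 2.32 T_A.
Vertical: T_A sin 37.5° + T_B sin 70° = 2300.
Substituting the horizontal relation into the vertical equation gives 2.788 T_A = 2300, so T_A = 824.8 N.

T_A ≈ 825 N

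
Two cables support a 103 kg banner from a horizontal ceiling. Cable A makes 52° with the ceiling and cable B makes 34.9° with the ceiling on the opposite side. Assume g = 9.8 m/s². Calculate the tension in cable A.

T_A ≈ 829 N

Weight W = 103 × 9.8 = 1009 N acts straight down.
Horizontal: T_A cos 52° = T_B cos 34.9°  →  T_B = 0.7507 T_A.
Vertical: T_A sin 52° + T_B sin 34.9° = 1009.
Substituting the horizontal relation into the vertical equation gives 1.218 T_A = 1009, so T_A = 829.1 N.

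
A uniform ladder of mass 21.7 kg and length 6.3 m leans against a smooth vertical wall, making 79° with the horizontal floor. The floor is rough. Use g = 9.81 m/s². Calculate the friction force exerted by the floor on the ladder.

Torques about the foot: N_wall · 6.3 sin 79° = 21.7×9.81×3.15 cos 79° → N_wall = 20.69 N.
ΣF_x = 0: f_floor = N_wall = 20.69 N.

f ≈ 20.7 N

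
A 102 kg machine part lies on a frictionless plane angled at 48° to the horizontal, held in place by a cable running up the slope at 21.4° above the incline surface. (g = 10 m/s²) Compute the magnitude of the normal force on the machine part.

N ≈ 385 N

Take axes along and perpendicular to the incline. Weight components: W sin 48° = 758 N down-slope, W cos 48° = 682.5 N into the surface.
Along incline: T cos 21.4° = W sin 48° → T = 814.1 N.
Perpendicular: N = W cos 48° − T sin 21.4° = 385.5 N.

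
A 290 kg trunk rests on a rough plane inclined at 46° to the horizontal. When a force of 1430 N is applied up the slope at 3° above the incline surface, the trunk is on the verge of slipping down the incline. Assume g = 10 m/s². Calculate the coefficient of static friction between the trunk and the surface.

μ ≈ 0.339

On the verge of sliding down the incline, friction is at its maximum μN and acts up the slope.
Perpendicular to incline: N = W cos 46° − P sin 3° = 2015 − 74.84 = 1940 N.
Along incline: P cos 3° + μN = W sin 46° → μ = (W sin 46° − P cos 3°) / N = 0.3393.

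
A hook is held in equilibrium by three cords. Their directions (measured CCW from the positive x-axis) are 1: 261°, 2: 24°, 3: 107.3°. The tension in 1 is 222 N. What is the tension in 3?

Resolve: ΣF_x = 222 cos 261° + T_2 cos 24° + T_3 cos 107.3° = 0.
        ΣF_y = 222 sin 261° + T_2 sin 24° + T_3 sin 107.3° = 0.
The known terms sum to (-34.73, -219.3) N, so 0.9135 T_2 − 0.2974 T_3 = 34.73 and 0.4067 T_2 + 0.9548 T_3 = 219.3.
Solving simultaneously: T_2 = 99.04 N, T_3 = 187.5 N.

T_3 ≈ 187 N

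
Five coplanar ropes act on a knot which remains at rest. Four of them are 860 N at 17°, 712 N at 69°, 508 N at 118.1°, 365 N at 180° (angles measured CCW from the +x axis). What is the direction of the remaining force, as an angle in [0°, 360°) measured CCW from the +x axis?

θ ≈ 251°

Sum the known components: ΣF_x = 473.3 N, ΣF_y = 1364 N.
For equilibrium the remaining force must supply (−ΣF_x, −ΣF_y) = (-473.3, -1364) N.
Magnitude = √((-473.3)² + (-1364)²) = 1444 N; direction = atan2(-1364, -473.3) = 250.9°.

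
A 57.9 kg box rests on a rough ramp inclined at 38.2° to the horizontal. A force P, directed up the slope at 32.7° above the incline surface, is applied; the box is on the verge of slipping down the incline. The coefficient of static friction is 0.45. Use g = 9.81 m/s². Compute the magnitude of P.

On the verge of sliding down the incline, friction equals μN and acts up the slope.
Perpendicular: N + P sin 32.7° = W cos 38.2° = 446.4 N.
Along incline: P cos 32.7° + μN = W sin 38.2° with W sin 38.2° = 351.3 N.
Solving the pair for P and N: P = 251.3 N, N = 310.6 N (and f = μN = 139.8 N).

P ≈ 251 N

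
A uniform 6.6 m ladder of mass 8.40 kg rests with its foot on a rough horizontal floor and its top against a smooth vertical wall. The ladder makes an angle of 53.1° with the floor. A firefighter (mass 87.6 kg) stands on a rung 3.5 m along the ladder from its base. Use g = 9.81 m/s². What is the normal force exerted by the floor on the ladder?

N_floor ≈ 942 N

ΣF_y = 0: N_floor = 8.40×9.81 + 87.6×9.81 = 941.76 N.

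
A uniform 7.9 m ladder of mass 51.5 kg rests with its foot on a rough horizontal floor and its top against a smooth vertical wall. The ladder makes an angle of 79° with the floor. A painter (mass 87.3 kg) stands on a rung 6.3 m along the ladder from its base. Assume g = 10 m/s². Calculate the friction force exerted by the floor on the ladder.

f ≈ 185 N

Torques about the foot: N_wall · 7.9 sin 79° = 51.5×10×3.95 cos 79° + 87.3×10×6.3 cos 79° → N_wall = 185.38 N.
ΣF_x = 0: f_floor = N_wall = 185.38 N.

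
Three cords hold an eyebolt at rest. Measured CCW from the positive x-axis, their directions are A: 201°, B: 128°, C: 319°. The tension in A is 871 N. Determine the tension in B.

T_B ≈ 4030 N

Resolve: ΣF_x = 871 cos 201° + T_B cos 128° + T_C cos 319° = 0.
        ΣF_y = 871 sin 201° + T_B sin 128° + T_C sin 319° = 0.
The known terms sum to (-813.1, -312.1) N, so -0.6157 T_B + 0.7547 T_C = 813.1 and 0.7880 T_B − 0.6561 T_C = 312.1.
Solving simultaneously: T_B = 4030 N, T_C = 4365 N.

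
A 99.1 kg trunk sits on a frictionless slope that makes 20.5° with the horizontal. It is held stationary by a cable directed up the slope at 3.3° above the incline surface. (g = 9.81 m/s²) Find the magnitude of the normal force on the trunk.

Take axes along and perpendicular to the incline. Weight components: W sin 20.5° = 340.5 N down-slope, W cos 20.5° = 910.6 N into the surface.
Along incline: T cos 3.3° = W sin 20.5° → T = 341 N.
Perpendicular: N = W cos 20.5° − T sin 3.3° = 891 N.

N ≈ 891 N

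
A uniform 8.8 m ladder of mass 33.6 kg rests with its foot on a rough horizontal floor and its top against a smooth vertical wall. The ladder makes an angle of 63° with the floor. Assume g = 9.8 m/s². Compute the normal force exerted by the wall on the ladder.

N_wall ≈ 83.9 N

Torques about the foot: N_wall · 8.8 sin 63° = 33.6×9.8×4.4 cos 63° → N_wall = 83.888 N.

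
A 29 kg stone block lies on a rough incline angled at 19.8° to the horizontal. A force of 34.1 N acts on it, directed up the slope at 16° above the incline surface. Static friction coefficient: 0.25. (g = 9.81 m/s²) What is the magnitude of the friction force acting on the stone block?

f ≈ 63.6 N

Axes along / perpendicular to the incline. W sin 19.8° = 96.37 N down-slope; W cos 19.8° = 267.7 N into the surface.
Perpendicular: N = W cos 19.8° − P sin 16° = 267.7 − 9.399 = 258.3 N.
Along incline: P cos 16° + f = W sin 19.8° (friction acts up-slope) → f = 96.37 − 32.78 = 63.59 N.
|f| = 63.59 N ≤ μN = 64.57 N, so the stone block is indeed static.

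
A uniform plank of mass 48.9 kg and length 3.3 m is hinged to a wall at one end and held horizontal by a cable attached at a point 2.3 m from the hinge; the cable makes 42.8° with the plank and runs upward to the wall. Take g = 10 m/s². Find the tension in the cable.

T ≈ 516 N

Take torques about the hinge: T sin 42.8° · 2.3 = 48.9×10×1.65 = 806.85 N·m.
So T = 806.85 / (0.6794 × 2.3) = 516.31 N.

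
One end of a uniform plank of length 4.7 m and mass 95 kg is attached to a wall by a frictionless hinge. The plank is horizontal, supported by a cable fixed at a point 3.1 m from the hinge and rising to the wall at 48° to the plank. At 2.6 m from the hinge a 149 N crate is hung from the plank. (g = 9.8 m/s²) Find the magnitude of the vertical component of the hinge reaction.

Take torques about the hinge: T sin 48° · 3.1 = 95×9.8×2.35 + 149×2.6 = 2575.3 N·m.
So T = 2575.3 / (0.7431 × 3.1) = 1117.9 N.
ΣF_y = 0: H_y = (95×9.8 + 149) − T sin 48° = 1080 − 830.73 = 249.27 N.

|H_y| ≈ 249 N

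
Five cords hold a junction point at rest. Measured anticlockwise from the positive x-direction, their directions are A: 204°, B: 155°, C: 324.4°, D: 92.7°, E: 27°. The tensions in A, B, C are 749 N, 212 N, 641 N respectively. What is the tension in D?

T_D ≈ 398 N

Resolve: ΣF_x = 749 cos 204° + 212 cos 155° + 641 cos 324.4° + T_D cos 92.7° + T_E cos 27° = 0.
        ΣF_y = 749 sin 204° + 212 sin 155° + 641 sin 324.4° + T_D sin 92.7° + T_E sin 27° = 0.
The known terms sum to (-355.2, -588.2) N, so -0.0471 T_D + 0.8910 T_E = 355.2 and 0.9989 T_D + 0.4540 T_E = 588.2.
Solving simultaneously: T_D = 398.1 N, T_E = 419.7 N.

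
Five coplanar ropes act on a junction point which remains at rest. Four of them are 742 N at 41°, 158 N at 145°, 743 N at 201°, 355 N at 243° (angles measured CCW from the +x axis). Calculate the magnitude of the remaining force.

Sum the known components: ΣF_x = -424.2 N, ΣF_y = -5.154 N.
For equilibrium the remaining force must supply (−ΣF_x, −ΣF_y) = (424.2, 5.154) N.
Magnitude = √((424.2)² + (5.154)²) = 424.3 N; direction = atan2(5.154, 424.2) = 0.7°.

F ≈ 424 N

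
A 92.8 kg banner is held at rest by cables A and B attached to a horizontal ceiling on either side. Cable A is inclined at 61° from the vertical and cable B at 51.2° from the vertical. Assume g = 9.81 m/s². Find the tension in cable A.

T_A ≈ 766 N

Angles from the horizontal: cable A is 90° − 61° = 29°, cable B is 90° − 51.2° = 38.8°.
Weight W = 92.8 × 9.81 = 910.4 N acts straight down.
Horizontal: T_A cos 29° = T_B cos 38.8°  →  T_B = 1.122 T_A.
Vertical: T_A sin 29° + T_B sin 38.8° = 910.4.
Substituting the horizontal relation into the vertical equation gives 1.188 T_A = 910.4, so T_A = 766.3 N.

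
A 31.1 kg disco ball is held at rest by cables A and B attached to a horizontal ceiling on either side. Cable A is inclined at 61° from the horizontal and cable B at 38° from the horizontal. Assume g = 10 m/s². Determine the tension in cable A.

T_A ≈ 248 N

Weight W = 31.1 × 10 = 311 N acts straight down.
Horizontal: T_A cos 61° = T_B cos 38°  →  T_B = 0.6152 T_A.
Vertical: T_A sin 61° + T_B sin 38° = 311.
Substituting the horizontal relation into the vertical equation gives 1.253 T_A = 311, so T_A = 248.1 N.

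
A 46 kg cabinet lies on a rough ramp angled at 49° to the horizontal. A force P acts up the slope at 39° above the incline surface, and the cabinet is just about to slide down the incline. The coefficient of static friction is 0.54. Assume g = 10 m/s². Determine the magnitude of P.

On the verge of sliding down the incline, friction equals μN and acts up the slope.
Perpendicular: N + P sin 39° = W cos 49° = 301.8 N.
Along incline: P cos 39° + μN = W sin 49° with W sin 49° = 347.2 N.
Solving the pair for P and N: P = 421.2 N, N = 36.71 N (and f = μN = 19.82 N).

P ≈ 421 N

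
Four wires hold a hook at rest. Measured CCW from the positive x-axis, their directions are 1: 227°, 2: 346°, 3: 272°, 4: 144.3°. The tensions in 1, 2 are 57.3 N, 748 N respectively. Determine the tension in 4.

T_4 ≈ 858 N

Resolve: ΣF_x = 57.3 cos 227° + 748 cos 346° + T_3 cos 272° + T_4 cos 144.3° = 0.
        ΣF_y = 57.3 sin 227° + 748 sin 346° + T_3 sin 272° + T_4 sin 144.3° = 0.
The known terms sum to (686.7, -222.9) N, so 0.0349 T_3 − 0.8121 T_4 = -686.7 and -0.9994 T_3 + 0.5835 T_4 = 222.9.
Solving simultaneously: T_3 = 277.7 N, T_4 = 857.5 N.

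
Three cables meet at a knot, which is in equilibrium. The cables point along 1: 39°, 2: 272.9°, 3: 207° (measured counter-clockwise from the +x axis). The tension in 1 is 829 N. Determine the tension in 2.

T_2 ≈ 189 N

Resolve: ΣF_x = 829 cos 39° + T_2 cos 272.9° + T_3 cos 207° = 0.
        ΣF_y = 829 sin 39° + T_2 sin 272.9° + T_3 sin 207° = 0.
The known terms sum to (644.3, 521.7) N, so 0.0506 T_2 − 0.8910 T_3 = -644.3 and -0.9987 T_2 − 0.4540 T_3 = -521.7.
Solving simultaneously: T_2 = 188.8 N, T_3 = 733.8 N.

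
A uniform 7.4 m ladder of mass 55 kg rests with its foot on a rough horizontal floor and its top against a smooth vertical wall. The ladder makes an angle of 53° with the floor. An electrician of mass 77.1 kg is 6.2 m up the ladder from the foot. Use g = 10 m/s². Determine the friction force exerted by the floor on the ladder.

f ≈ 694 N

Torques about the foot: N_wall · 7.4 sin 53° = 55×10×3.7 cos 53° + 77.1×10×6.2 cos 53° → N_wall = 694 N.
ΣF_x = 0: f_floor = N_wall = 694 N.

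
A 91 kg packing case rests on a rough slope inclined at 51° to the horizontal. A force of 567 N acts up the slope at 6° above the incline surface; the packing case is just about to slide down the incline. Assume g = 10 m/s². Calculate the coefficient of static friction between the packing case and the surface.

On the verge of sliding down the incline, friction is at its maximum μN and acts up the slope.
Perpendicular to incline: N = W cos 51° − P sin 6° = 572.7 − 59.27 = 513.4 N.
Along incline: P cos 6° + μN = W sin 51° → μ = (W sin 51° − P cos 6°) / N = 0.2791.

μ ≈ 0.279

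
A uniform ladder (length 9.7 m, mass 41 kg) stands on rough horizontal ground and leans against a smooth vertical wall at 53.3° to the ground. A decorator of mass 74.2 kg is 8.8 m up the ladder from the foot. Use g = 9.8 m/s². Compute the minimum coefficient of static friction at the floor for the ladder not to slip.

μ_min ≈ 0.568

ΣF_y = 0: N_floor = 41×9.8 + 74.2×9.8 = 1129 N.
Torques about the foot: N_wall · 9.7 sin 53.3° = 41×9.8×4.85 cos 53.3° + 74.2×9.8×8.8 cos 53.3° → N_wall = 641.47 N.
ΣF_x = 0: f_floor = N_wall = 641.47 N.
μ_min = f_floor / N_floor = 641.47 / 1129 = 0.5682.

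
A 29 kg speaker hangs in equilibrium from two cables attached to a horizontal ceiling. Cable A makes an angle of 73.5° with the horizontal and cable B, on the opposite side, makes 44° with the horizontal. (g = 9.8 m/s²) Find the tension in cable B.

T_B ≈ 91 N

Weight W = 29 × 9.8 = 284.2 N acts straight down.
Horizontal: T_A cos 73.5° = T_B cos 44°  →  T_A = 2.533 T_B.
Vertical: T_A sin 73.5° + T_B sin 44° = 284.2.
Substituting the horizontal relation into the vertical equation gives 3.123 T_B = 284.2, so T_B = 91 N.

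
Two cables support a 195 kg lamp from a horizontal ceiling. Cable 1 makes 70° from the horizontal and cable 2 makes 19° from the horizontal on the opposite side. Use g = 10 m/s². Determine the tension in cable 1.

T_1 ≈ 1840 N

Weight W = 195 × 10 = 1950 N acts straight down.
Horizontal: T_1 cos 70° = T_2 cos 19°  →  T_2 = 0.3617 T_1.
Vertical: T_1 sin 70° + T_2 sin 19° = 1950.
Substituting the horizontal relation into the vertical equation gives 1.057 T_1 = 1950, so T_1 = 1844 N.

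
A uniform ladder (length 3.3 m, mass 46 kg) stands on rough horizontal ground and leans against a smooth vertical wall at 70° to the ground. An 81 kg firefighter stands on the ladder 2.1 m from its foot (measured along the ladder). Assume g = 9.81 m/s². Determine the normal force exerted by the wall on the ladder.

N_wall ≈ 266 N

Torques about the foot: N_wall · 3.3 sin 70° = 46×9.81×1.65 cos 70° + 81×9.81×2.1 cos 70° → N_wall = 266.17 N.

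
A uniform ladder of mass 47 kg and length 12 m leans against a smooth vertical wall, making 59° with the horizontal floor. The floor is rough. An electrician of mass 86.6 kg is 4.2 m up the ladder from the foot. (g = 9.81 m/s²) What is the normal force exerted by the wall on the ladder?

N_wall ≈ 317 N

Torques about the foot: N_wall · 12 sin 59° = 47×9.81×6 cos 59° + 86.6×9.81×4.2 cos 59° → N_wall = 317.18 N.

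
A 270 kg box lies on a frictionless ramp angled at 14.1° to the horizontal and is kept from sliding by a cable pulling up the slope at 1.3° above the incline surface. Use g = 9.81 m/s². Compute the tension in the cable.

Take axes along and perpendicular to the incline. Weight components: W sin 14.1° = 645.3 N down-slope, W cos 14.1° = 2569 N into the surface.
Along incline: T cos 1.3° = W sin 14.1° → T = 645.4 N.
Perpendicular: N = W cos 14.1° − T sin 1.3° = 2554 N.

T ≈ 645 N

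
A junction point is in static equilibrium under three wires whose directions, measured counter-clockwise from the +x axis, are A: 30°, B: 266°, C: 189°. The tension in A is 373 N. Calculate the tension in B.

Resolve: ΣF_x = 373 cos 30° + T_B cos 266° + T_C cos 189° = 0.
        ΣF_y = 373 sin 30° + T_B sin 266° + T_C sin 189° = 0.
The known terms sum to (323, 186.5) N, so -0.0698 T_B − 0.9877 T_C = -323 and -0.9976 T_B − 0.1564 T_C = -186.5.
Solving simultaneously: T_B = 137.2 N, T_C = 317.4 N.

T_B ≈ 137 N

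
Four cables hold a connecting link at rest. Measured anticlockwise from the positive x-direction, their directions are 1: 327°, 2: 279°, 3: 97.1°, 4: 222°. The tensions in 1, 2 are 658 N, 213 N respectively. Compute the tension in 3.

Resolve: ΣF_x = 658 cos 327° + 213 cos 279° + T_3 cos 97.1° + T_4 cos 222° = 0.
        ΣF_y = 658 sin 327° + 213 sin 279° + T_3 sin 97.1° + T_4 sin 222° = 0.
The known terms sum to (585.2, -568.8) N, so -0.1236 T_3 − 0.7431 T_4 = -585.2 and 0.9923 T_3 − 0.6691 T_4 = 568.8.
Solving simultaneously: T_3 = 992.8 N, T_4 = 622.3 N.

T_3 ≈ 993 N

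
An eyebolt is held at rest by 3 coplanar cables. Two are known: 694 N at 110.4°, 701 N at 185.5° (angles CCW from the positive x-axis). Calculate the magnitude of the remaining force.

Sum the known components: ΣF_x = -939.7 N, ΣF_y = 583.3 N.
For equilibrium the remaining force must supply (−ΣF_x, −ΣF_y) = (939.7, -583.3) N.
Magnitude = √((939.7)² + (-583.3)²) = 1106 N; direction = atan2(-583.3, 939.7) = 328.2°.

F ≈ 1110 N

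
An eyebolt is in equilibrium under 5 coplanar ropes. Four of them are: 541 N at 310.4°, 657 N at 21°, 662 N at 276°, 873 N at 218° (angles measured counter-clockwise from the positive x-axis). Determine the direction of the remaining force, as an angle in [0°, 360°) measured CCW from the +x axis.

θ ≈ 104°

Sum the known components: ΣF_x = 345.3 N, ΣF_y = -1372 N.
For equilibrium the remaining force must supply (−ΣF_x, −ΣF_y) = (-345.3, 1372) N.
Magnitude = √((-345.3)² + (1372)²) = 1415 N; direction = atan2(1372, -345.3) = 104.1°.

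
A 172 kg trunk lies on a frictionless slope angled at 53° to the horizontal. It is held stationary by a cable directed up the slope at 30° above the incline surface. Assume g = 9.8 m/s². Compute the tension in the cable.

Take axes along and perpendicular to the incline. Weight components: W sin 53° = 1346 N down-slope, W cos 53° = 1014 N into the surface.
Along incline: T cos 30° = W sin 53° → T = 1554 N.
Perpendicular: N = W cos 53° − T sin 30° = 237.2 N.

T ≈ 1550 N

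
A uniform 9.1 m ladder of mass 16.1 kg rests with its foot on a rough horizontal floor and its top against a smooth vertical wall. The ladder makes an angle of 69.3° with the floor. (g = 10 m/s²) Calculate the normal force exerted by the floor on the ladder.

ΣF_y = 0: N_floor = 16.1×10 = 161 N.

N_floor ≈ 161 N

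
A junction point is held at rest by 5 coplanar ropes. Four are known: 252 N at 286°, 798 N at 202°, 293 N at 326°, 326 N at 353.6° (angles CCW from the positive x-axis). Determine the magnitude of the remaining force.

F ≈ 749 N

Sum the known components: ΣF_x = -103.6 N, ΣF_y = -741.4 N.
For equilibrium the remaining force must supply (−ΣF_x, −ΣF_y) = (103.6, 741.4) N.
Magnitude = √((103.6)² + (741.4)²) = 748.6 N; direction = atan2(741.4, 103.6) = 82.0°.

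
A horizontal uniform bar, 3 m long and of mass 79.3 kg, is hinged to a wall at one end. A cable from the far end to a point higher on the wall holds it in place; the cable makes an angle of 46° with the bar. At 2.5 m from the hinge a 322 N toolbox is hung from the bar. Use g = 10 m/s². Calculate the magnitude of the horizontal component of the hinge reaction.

H_x ≈ 642 N

Take torques about the hinge: T sin 46° · 3 = 79.3×10×1.5 + 322×2.5 = 1994.5 N·m.
So T = 1994.5 / (0.7193 × 3) = 924.23 N.
ΣF_x = 0: H_x = T cos 46° = 642.02 N.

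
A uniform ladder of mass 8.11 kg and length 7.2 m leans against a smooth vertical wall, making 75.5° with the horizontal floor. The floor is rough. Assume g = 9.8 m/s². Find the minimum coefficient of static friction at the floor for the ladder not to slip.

ΣF_y = 0: N_floor = 8.11×9.8 = 79.478 N.
Torques about the foot: N_wall · 7.2 sin 75.5° = 8.11×9.8×3.6 cos 75.5° → N_wall = 10.277 N.
ΣF_x = 0: f_floor = N_wall = 10.277 N.
μ_min = f_floor / N_floor = 10.277 / 79.478 = 0.1293.

μ_min ≈ 0.129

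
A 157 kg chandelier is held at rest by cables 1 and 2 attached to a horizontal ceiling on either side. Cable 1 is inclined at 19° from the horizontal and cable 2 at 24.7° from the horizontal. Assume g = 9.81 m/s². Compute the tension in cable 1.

T_1 ≈ 2030 N

Weight W = 157 × 9.81 = 1540 N acts straight down.
Horizontal: T_1 cos 19° = T_2 cos 24.7°  →  T_2 = 1.041 T_1.
Vertical: T_1 sin 19° + T_2 sin 24.7° = 1540.
Substituting the horizontal relation into the vertical equation gives 0.7605 T_1 = 1540, so T_1 = 2025 N.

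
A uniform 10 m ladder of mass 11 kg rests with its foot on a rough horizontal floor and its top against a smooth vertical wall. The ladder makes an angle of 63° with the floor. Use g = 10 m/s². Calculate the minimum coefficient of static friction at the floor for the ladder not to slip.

ΣF_y = 0: N_floor = 11×10 = 110 N.
Torques about the foot: N_wall · 10 sin 63° = 11×10×5 cos 63° → N_wall = 28.024 N.
ΣF_x = 0: f_floor = N_wall = 28.024 N.
μ_min = f_floor / N_floor = 28.024 / 110 = 0.2548.

μ_min ≈ 0.255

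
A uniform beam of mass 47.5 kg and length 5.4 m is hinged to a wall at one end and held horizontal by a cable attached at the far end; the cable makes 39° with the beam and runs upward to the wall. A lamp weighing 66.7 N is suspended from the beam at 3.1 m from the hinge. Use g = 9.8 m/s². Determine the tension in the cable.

Take torques about the hinge: T sin 39° · 5.4 = 47.5×9.8×2.7 + 66.7×3.1 = 1463.6 N·m.
So T = 1463.6 / (0.6293 × 5.4) = 430.69 N.

T ≈ 431 N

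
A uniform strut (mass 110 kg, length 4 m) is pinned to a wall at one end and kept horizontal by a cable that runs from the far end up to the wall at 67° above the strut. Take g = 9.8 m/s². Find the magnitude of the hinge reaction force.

Take torques about the hinge: T sin 67° · 4 = 110×9.8×2 = 2156 N·m.
So T = 2156 / (0.9205 × 4) = 585.55 N.
ΣF_x = 0: H_x = T cos 67° = 228.79 N.
ΣF_y = 0: H_y = (110×9.8) − T sin 67° = 1078 − 539 = 539 N.
|H| = √(H_x² + H_y²) = √((228.79)² + (539)²) = 585.55 N.

|H| ≈ 586 N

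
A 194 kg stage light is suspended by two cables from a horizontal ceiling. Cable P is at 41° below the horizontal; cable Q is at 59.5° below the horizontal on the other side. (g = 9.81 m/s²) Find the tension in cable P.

T_P ≈ 982 N

Weight W = 194 × 9.81 = 1903 N acts straight down.
Horizontal: T_P cos 41° = T_Q cos 59.5°  →  T_Q = 1.487 T_P.
Vertical: T_P sin 41° + T_Q sin 59.5° = 1903.
Substituting the horizontal relation into the vertical equation gives 1.937 T_P = 1903, so T_P = 982.4 N.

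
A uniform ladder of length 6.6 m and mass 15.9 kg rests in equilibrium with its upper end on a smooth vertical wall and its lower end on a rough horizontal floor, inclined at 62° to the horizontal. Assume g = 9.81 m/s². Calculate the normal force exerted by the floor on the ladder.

ΣF_y = 0: N_floor = 15.9×9.81 = 155.98 N.

N_floor ≈ 156 N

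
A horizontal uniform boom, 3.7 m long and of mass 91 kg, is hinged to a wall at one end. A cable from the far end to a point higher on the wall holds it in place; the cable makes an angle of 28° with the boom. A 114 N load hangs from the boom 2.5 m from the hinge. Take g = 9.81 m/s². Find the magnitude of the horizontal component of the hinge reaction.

H_x ≈ 984 N

Take torques about the hinge: T sin 28° · 3.7 = 91×9.81×1.85 + 114×2.5 = 1936.5 N·m.
So T = 1936.5 / (0.4695 × 3.7) = 1114.8 N.
ΣF_x = 0: H_x = T cos 28° = 984.34 N.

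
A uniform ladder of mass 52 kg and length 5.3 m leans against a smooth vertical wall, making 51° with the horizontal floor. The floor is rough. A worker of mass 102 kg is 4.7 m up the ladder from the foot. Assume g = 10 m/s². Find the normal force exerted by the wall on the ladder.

Torques about the foot: N_wall · 5.3 sin 51° = 52×10×2.65 cos 51° + 102×10×4.7 cos 51° → N_wall = 943.02 N.

N_wall ≈ 943 N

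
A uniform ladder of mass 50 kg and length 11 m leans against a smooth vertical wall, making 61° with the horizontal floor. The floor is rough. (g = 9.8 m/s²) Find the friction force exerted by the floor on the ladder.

Torques about the foot: N_wall · 11 sin 61° = 50×9.8×5.5 cos 61° → N_wall = 135.81 N.
ΣF_x = 0: f_floor = N_wall = 135.81 N.

f ≈ 136 N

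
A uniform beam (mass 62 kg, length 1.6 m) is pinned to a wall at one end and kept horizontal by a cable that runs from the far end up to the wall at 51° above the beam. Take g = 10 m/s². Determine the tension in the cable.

Take torques about the hinge: T sin 51° · 1.6 = 62×10×0.8 = 496 N·m.
So T = 496 / (0.7771 × 1.6) = 398.9 N.

T ≈ 399 N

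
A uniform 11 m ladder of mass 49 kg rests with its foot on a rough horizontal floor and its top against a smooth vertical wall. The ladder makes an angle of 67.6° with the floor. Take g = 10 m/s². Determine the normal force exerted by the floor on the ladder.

N_floor ≈ 490 N

ΣF_y = 0: N_floor = 49×10 = 490 N.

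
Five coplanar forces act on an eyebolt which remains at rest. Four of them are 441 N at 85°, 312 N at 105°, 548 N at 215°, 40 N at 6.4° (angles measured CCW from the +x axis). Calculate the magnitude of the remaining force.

Sum the known components: ΣF_x = -451.5 N, ΣF_y = 430.8 N.
For equilibrium the remaining force must supply (−ΣF_x, −ΣF_y) = (451.5, -430.8) N.
Magnitude = √((451.5)² + (-430.8)²) = 624 N; direction = atan2(-430.8, 451.5) = 316.3°.

F ≈ 624 N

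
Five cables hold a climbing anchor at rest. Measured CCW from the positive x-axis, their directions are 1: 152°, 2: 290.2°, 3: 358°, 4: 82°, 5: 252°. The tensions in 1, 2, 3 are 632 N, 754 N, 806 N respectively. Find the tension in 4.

T_4 ≈ 3560 N

Resolve: ΣF_x = 632 cos 152° + 754 cos 290.2° + 806 cos 358° + T_4 cos 82° + T_5 cos 252° = 0.
        ΣF_y = 632 sin 152° + 754 sin 290.2° + 806 sin 358° + T_4 sin 82° + T_5 sin 252° = 0.
The known terms sum to (507.8, -439) N, so 0.1392 T_4 − 0.3090 T_5 = -507.8 and 0.9903 T_4 − 0.9511 T_5 = 439.
Solving simultaneously: T_4 = 3563 N, T_5 = 3248 N.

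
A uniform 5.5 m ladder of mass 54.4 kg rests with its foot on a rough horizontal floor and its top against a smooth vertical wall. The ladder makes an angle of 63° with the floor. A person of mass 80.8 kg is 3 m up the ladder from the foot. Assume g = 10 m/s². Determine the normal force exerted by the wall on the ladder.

Torques about the foot: N_wall · 5.5 sin 63° = 54.4×10×2.75 cos 63° + 80.8×10×3 cos 63° → N_wall = 363.15 N.

N_wall ≈ 363 N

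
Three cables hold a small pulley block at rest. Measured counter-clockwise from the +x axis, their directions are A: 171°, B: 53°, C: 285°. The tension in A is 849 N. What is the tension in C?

Resolve: ΣF_x = 849 cos 171° + T_B cos 53° + T_C cos 285° = 0.
        ΣF_y = 849 sin 171° + T_B sin 53° + T_C sin 285° = 0.
The known terms sum to (-838.5, 132.8) N, so 0.6018 T_B + 0.2588 T_C = 838.5 and 0.7986 T_B − 0.9659 T_C = -132.8.
Solving simultaneously: T_B = 984.3 N, T_C = 951.3 N.

T_C ≈ 951 N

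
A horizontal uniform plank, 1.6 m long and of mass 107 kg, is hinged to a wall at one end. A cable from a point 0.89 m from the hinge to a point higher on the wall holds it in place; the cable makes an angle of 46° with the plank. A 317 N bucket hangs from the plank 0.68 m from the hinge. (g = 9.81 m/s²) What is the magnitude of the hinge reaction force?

|H| ≈ 1160 N

Take torques about the hinge: T sin 46° · 0.89 = 107×9.81×0.8 + 317×0.68 = 1055.3 N·m.
So T = 1055.3 / (0.7193 × 0.89) = 1648.4 N.
ΣF_x = 0: H_x = T cos 46° = 1145 N.
ΣF_y = 0: H_y = (107×9.81 + 317) − T sin 46° = 1366.7 − 1185.7 = 180.94 N.
|H| = √(H_x² + H_y²) = √((1145)² + (180.94)²) = 1159.3 N.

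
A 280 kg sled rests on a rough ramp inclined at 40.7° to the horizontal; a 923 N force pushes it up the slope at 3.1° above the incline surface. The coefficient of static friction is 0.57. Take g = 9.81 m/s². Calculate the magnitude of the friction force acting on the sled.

f ≈ 870 N

Axes along / perpendicular to the incline. W sin 40.7° = 1791 N down-slope; W cos 40.7° = 2082 N into the surface.
Perpendicular: N = W cos 40.7° − P sin 3.1° = 2082 − 49.91 = 2033 N.
Along incline: P cos 3.1° + f = W sin 40.7° (friction acts up-slope) → f = 1791 − 921.6 = 869.5 N.
|f| = 869.5 N ≤ μN = 1159 N, so the sled is indeed static.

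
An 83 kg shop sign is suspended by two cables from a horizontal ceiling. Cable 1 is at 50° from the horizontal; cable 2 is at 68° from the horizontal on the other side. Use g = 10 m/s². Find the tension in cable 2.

T_2 ≈ 604 N

Weight W = 83 × 10 = 830 N acts straight down.
Horizontal: T_1 cos 50° = T_2 cos 68°  →  T_1 = 0.5828 T_2.
Vertical: T_1 sin 50° + T_2 sin 68° = 830.
Substituting the horizontal relation into the vertical equation gives 1.374 T_2 = 830, so T_2 = 604.2 N.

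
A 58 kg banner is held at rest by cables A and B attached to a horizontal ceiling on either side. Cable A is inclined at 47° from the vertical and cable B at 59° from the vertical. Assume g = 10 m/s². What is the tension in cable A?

T_A ≈ 517 N

Angles from the horizontal: cable A is 90° − 47° = 43°, cable B is 90° − 59° = 31°.
Weight W = 58 × 10 = 580 N acts straight down.
Horizontal: T_A cos 43° = T_B cos 31°  →  T_B = 0.8532 T_A.
Vertical: T_A sin 43° + T_B sin 31° = 580.
Substituting the horizontal relation into the vertical equation gives 1.121 T_A = 580, so T_A = 517.2 N.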